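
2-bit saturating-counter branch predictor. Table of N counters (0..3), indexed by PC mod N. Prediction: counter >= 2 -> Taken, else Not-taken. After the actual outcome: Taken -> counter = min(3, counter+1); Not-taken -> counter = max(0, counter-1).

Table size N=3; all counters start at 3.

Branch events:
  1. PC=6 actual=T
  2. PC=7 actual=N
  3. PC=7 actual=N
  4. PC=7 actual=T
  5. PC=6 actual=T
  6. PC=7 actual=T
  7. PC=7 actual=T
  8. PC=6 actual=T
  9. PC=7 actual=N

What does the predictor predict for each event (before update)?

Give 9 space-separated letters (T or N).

Ev 1: PC=6 idx=0 pred=T actual=T -> ctr[0]=3
Ev 2: PC=7 idx=1 pred=T actual=N -> ctr[1]=2
Ev 3: PC=7 idx=1 pred=T actual=N -> ctr[1]=1
Ev 4: PC=7 idx=1 pred=N actual=T -> ctr[1]=2
Ev 5: PC=6 idx=0 pred=T actual=T -> ctr[0]=3
Ev 6: PC=7 idx=1 pred=T actual=T -> ctr[1]=3
Ev 7: PC=7 idx=1 pred=T actual=T -> ctr[1]=3
Ev 8: PC=6 idx=0 pred=T actual=T -> ctr[0]=3
Ev 9: PC=7 idx=1 pred=T actual=N -> ctr[1]=2

Answer: T T T N T T T T T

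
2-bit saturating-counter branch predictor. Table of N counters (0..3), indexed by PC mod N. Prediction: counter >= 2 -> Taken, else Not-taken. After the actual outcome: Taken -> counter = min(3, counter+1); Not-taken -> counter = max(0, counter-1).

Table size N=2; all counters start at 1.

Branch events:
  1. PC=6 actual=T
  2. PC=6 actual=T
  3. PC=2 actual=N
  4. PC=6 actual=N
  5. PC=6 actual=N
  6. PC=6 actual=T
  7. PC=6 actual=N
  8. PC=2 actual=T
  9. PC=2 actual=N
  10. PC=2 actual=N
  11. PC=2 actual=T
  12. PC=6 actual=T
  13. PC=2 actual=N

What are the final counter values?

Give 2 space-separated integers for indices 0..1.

Answer: 1 1

Derivation:
Ev 1: PC=6 idx=0 pred=N actual=T -> ctr[0]=2
Ev 2: PC=6 idx=0 pred=T actual=T -> ctr[0]=3
Ev 3: PC=2 idx=0 pred=T actual=N -> ctr[0]=2
Ev 4: PC=6 idx=0 pred=T actual=N -> ctr[0]=1
Ev 5: PC=6 idx=0 pred=N actual=N -> ctr[0]=0
Ev 6: PC=6 idx=0 pred=N actual=T -> ctr[0]=1
Ev 7: PC=6 idx=0 pred=N actual=N -> ctr[0]=0
Ev 8: PC=2 idx=0 pred=N actual=T -> ctr[0]=1
Ev 9: PC=2 idx=0 pred=N actual=N -> ctr[0]=0
Ev 10: PC=2 idx=0 pred=N actual=N -> ctr[0]=0
Ev 11: PC=2 idx=0 pred=N actual=T -> ctr[0]=1
Ev 12: PC=6 idx=0 pred=N actual=T -> ctr[0]=2
Ev 13: PC=2 idx=0 pred=T actual=N -> ctr[0]=1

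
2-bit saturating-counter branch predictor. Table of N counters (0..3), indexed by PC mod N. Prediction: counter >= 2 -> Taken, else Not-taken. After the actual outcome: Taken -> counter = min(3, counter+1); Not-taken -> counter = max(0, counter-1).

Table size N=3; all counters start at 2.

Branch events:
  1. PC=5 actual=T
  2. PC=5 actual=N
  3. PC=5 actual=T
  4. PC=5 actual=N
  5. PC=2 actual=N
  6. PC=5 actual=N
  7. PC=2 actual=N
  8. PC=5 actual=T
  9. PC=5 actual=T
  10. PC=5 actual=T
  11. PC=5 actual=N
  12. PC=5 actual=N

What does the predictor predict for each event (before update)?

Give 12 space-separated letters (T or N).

Ev 1: PC=5 idx=2 pred=T actual=T -> ctr[2]=3
Ev 2: PC=5 idx=2 pred=T actual=N -> ctr[2]=2
Ev 3: PC=5 idx=2 pred=T actual=T -> ctr[2]=3
Ev 4: PC=5 idx=2 pred=T actual=N -> ctr[2]=2
Ev 5: PC=2 idx=2 pred=T actual=N -> ctr[2]=1
Ev 6: PC=5 idx=2 pred=N actual=N -> ctr[2]=0
Ev 7: PC=2 idx=2 pred=N actual=N -> ctr[2]=0
Ev 8: PC=5 idx=2 pred=N actual=T -> ctr[2]=1
Ev 9: PC=5 idx=2 pred=N actual=T -> ctr[2]=2
Ev 10: PC=5 idx=2 pred=T actual=T -> ctr[2]=3
Ev 11: PC=5 idx=2 pred=T actual=N -> ctr[2]=2
Ev 12: PC=5 idx=2 pred=T actual=N -> ctr[2]=1

Answer: T T T T T N N N N T T T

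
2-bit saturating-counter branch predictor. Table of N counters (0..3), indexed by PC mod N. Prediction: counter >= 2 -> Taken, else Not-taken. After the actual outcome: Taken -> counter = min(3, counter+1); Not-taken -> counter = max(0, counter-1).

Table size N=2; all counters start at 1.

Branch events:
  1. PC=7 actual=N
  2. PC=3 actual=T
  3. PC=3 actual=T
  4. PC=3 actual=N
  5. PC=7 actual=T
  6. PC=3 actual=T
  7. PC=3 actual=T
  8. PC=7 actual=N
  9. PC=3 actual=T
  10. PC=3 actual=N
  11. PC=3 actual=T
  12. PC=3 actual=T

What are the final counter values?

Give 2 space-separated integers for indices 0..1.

Ev 1: PC=7 idx=1 pred=N actual=N -> ctr[1]=0
Ev 2: PC=3 idx=1 pred=N actual=T -> ctr[1]=1
Ev 3: PC=3 idx=1 pred=N actual=T -> ctr[1]=2
Ev 4: PC=3 idx=1 pred=T actual=N -> ctr[1]=1
Ev 5: PC=7 idx=1 pred=N actual=T -> ctr[1]=2
Ev 6: PC=3 idx=1 pred=T actual=T -> ctr[1]=3
Ev 7: PC=3 idx=1 pred=T actual=T -> ctr[1]=3
Ev 8: PC=7 idx=1 pred=T actual=N -> ctr[1]=2
Ev 9: PC=3 idx=1 pred=T actual=T -> ctr[1]=3
Ev 10: PC=3 idx=1 pred=T actual=N -> ctr[1]=2
Ev 11: PC=3 idx=1 pred=T actual=T -> ctr[1]=3
Ev 12: PC=3 idx=1 pred=T actual=T -> ctr[1]=3

Answer: 1 3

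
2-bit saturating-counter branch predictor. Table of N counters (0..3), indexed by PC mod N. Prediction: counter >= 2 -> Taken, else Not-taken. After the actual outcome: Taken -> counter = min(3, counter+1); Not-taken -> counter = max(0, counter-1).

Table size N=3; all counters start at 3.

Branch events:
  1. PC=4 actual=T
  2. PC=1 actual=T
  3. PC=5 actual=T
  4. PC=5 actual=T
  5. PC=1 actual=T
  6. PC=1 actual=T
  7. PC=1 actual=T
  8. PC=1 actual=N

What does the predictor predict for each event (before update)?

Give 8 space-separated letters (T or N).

Ev 1: PC=4 idx=1 pred=T actual=T -> ctr[1]=3
Ev 2: PC=1 idx=1 pred=T actual=T -> ctr[1]=3
Ev 3: PC=5 idx=2 pred=T actual=T -> ctr[2]=3
Ev 4: PC=5 idx=2 pred=T actual=T -> ctr[2]=3
Ev 5: PC=1 idx=1 pred=T actual=T -> ctr[1]=3
Ev 6: PC=1 idx=1 pred=T actual=T -> ctr[1]=3
Ev 7: PC=1 idx=1 pred=T actual=T -> ctr[1]=3
Ev 8: PC=1 idx=1 pred=T actual=N -> ctr[1]=2

Answer: T T T T T T T T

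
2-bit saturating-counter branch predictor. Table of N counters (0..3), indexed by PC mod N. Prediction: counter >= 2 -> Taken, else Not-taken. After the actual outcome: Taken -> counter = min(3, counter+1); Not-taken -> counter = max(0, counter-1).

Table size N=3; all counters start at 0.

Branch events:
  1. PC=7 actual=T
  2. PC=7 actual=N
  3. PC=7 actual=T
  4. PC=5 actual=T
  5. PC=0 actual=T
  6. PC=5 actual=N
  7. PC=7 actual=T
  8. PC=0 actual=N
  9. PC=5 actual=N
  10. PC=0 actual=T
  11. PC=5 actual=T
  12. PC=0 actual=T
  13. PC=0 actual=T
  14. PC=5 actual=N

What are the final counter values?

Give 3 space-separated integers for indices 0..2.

Answer: 3 2 0

Derivation:
Ev 1: PC=7 idx=1 pred=N actual=T -> ctr[1]=1
Ev 2: PC=7 idx=1 pred=N actual=N -> ctr[1]=0
Ev 3: PC=7 idx=1 pred=N actual=T -> ctr[1]=1
Ev 4: PC=5 idx=2 pred=N actual=T -> ctr[2]=1
Ev 5: PC=0 idx=0 pred=N actual=T -> ctr[0]=1
Ev 6: PC=5 idx=2 pred=N actual=N -> ctr[2]=0
Ev 7: PC=7 idx=1 pred=N actual=T -> ctr[1]=2
Ev 8: PC=0 idx=0 pred=N actual=N -> ctr[0]=0
Ev 9: PC=5 idx=2 pred=N actual=N -> ctr[2]=0
Ev 10: PC=0 idx=0 pred=N actual=T -> ctr[0]=1
Ev 11: PC=5 idx=2 pred=N actual=T -> ctr[2]=1
Ev 12: PC=0 idx=0 pred=N actual=T -> ctr[0]=2
Ev 13: PC=0 idx=0 pred=T actual=T -> ctr[0]=3
Ev 14: PC=5 idx=2 pred=N actual=N -> ctr[2]=0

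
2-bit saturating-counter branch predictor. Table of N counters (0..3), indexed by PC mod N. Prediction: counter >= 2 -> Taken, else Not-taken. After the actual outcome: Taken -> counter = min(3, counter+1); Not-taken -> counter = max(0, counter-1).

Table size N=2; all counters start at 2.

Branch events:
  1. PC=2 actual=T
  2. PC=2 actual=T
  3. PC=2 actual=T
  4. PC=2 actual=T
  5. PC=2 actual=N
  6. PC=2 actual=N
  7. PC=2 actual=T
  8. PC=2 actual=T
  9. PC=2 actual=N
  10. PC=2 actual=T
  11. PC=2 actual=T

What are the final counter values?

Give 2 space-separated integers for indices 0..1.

Answer: 3 2

Derivation:
Ev 1: PC=2 idx=0 pred=T actual=T -> ctr[0]=3
Ev 2: PC=2 idx=0 pred=T actual=T -> ctr[0]=3
Ev 3: PC=2 idx=0 pred=T actual=T -> ctr[0]=3
Ev 4: PC=2 idx=0 pred=T actual=T -> ctr[0]=3
Ev 5: PC=2 idx=0 pred=T actual=N -> ctr[0]=2
Ev 6: PC=2 idx=0 pred=T actual=N -> ctr[0]=1
Ev 7: PC=2 idx=0 pred=N actual=T -> ctr[0]=2
Ev 8: PC=2 idx=0 pred=T actual=T -> ctr[0]=3
Ev 9: PC=2 idx=0 pred=T actual=N -> ctr[0]=2
Ev 10: PC=2 idx=0 pred=T actual=T -> ctr[0]=3
Ev 11: PC=2 idx=0 pred=T actual=T -> ctr[0]=3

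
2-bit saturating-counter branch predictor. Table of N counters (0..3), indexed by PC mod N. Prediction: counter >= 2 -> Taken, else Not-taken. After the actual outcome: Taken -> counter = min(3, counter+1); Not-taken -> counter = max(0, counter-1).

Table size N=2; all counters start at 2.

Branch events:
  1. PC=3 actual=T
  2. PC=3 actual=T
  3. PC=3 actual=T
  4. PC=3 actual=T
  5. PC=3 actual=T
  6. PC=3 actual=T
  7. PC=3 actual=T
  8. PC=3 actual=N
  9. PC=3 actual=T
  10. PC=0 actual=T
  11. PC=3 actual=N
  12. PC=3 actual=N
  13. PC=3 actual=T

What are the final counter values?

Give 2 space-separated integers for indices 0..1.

Ev 1: PC=3 idx=1 pred=T actual=T -> ctr[1]=3
Ev 2: PC=3 idx=1 pred=T actual=T -> ctr[1]=3
Ev 3: PC=3 idx=1 pred=T actual=T -> ctr[1]=3
Ev 4: PC=3 idx=1 pred=T actual=T -> ctr[1]=3
Ev 5: PC=3 idx=1 pred=T actual=T -> ctr[1]=3
Ev 6: PC=3 idx=1 pred=T actual=T -> ctr[1]=3
Ev 7: PC=3 idx=1 pred=T actual=T -> ctr[1]=3
Ev 8: PC=3 idx=1 pred=T actual=N -> ctr[1]=2
Ev 9: PC=3 idx=1 pred=T actual=T -> ctr[1]=3
Ev 10: PC=0 idx=0 pred=T actual=T -> ctr[0]=3
Ev 11: PC=3 idx=1 pred=T actual=N -> ctr[1]=2
Ev 12: PC=3 idx=1 pred=T actual=N -> ctr[1]=1
Ev 13: PC=3 idx=1 pred=N actual=T -> ctr[1]=2

Answer: 3 2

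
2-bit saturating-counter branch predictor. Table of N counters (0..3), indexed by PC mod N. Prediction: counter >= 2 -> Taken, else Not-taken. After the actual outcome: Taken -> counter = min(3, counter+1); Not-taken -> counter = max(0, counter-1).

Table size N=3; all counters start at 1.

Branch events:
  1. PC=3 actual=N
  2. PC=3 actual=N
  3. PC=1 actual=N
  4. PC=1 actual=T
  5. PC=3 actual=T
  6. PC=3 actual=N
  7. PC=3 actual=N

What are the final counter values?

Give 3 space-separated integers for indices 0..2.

Ev 1: PC=3 idx=0 pred=N actual=N -> ctr[0]=0
Ev 2: PC=3 idx=0 pred=N actual=N -> ctr[0]=0
Ev 3: PC=1 idx=1 pred=N actual=N -> ctr[1]=0
Ev 4: PC=1 idx=1 pred=N actual=T -> ctr[1]=1
Ev 5: PC=3 idx=0 pred=N actual=T -> ctr[0]=1
Ev 6: PC=3 idx=0 pred=N actual=N -> ctr[0]=0
Ev 7: PC=3 idx=0 pred=N actual=N -> ctr[0]=0

Answer: 0 1 1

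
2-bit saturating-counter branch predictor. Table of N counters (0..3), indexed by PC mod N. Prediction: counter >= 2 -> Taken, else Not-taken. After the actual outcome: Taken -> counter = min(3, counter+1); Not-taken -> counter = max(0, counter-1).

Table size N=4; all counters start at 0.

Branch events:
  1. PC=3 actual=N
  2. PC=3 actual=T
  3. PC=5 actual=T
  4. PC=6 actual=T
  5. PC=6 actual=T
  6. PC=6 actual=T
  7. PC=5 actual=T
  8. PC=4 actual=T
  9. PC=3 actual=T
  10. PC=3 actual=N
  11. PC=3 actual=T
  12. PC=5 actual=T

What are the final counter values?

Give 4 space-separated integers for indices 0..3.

Answer: 1 3 3 2

Derivation:
Ev 1: PC=3 idx=3 pred=N actual=N -> ctr[3]=0
Ev 2: PC=3 idx=3 pred=N actual=T -> ctr[3]=1
Ev 3: PC=5 idx=1 pred=N actual=T -> ctr[1]=1
Ev 4: PC=6 idx=2 pred=N actual=T -> ctr[2]=1
Ev 5: PC=6 idx=2 pred=N actual=T -> ctr[2]=2
Ev 6: PC=6 idx=2 pred=T actual=T -> ctr[2]=3
Ev 7: PC=5 idx=1 pred=N actual=T -> ctr[1]=2
Ev 8: PC=4 idx=0 pred=N actual=T -> ctr[0]=1
Ev 9: PC=3 idx=3 pred=N actual=T -> ctr[3]=2
Ev 10: PC=3 idx=3 pred=T actual=N -> ctr[3]=1
Ev 11: PC=3 idx=3 pred=N actual=T -> ctr[3]=2
Ev 12: PC=5 idx=1 pred=T actual=T -> ctr[1]=3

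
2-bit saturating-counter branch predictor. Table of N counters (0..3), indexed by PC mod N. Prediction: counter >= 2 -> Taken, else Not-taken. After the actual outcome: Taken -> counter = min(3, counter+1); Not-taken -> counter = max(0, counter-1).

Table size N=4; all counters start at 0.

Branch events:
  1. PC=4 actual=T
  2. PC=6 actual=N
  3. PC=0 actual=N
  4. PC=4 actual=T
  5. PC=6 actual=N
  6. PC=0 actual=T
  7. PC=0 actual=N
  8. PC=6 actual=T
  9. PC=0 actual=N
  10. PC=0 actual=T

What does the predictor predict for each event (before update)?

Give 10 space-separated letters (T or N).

Answer: N N N N N N T N N N

Derivation:
Ev 1: PC=4 idx=0 pred=N actual=T -> ctr[0]=1
Ev 2: PC=6 idx=2 pred=N actual=N -> ctr[2]=0
Ev 3: PC=0 idx=0 pred=N actual=N -> ctr[0]=0
Ev 4: PC=4 idx=0 pred=N actual=T -> ctr[0]=1
Ev 5: PC=6 idx=2 pred=N actual=N -> ctr[2]=0
Ev 6: PC=0 idx=0 pred=N actual=T -> ctr[0]=2
Ev 7: PC=0 idx=0 pred=T actual=N -> ctr[0]=1
Ev 8: PC=6 idx=2 pred=N actual=T -> ctr[2]=1
Ev 9: PC=0 idx=0 pred=N actual=N -> ctr[0]=0
Ev 10: PC=0 idx=0 pred=N actual=T -> ctr[0]=1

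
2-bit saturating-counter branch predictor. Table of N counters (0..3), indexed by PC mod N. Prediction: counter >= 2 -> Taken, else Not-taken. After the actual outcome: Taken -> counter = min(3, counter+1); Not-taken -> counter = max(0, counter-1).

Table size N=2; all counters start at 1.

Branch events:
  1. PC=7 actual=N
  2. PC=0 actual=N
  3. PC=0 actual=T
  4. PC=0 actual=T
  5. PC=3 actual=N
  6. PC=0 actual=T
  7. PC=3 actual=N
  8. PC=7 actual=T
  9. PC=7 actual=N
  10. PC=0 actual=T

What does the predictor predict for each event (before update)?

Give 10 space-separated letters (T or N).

Ev 1: PC=7 idx=1 pred=N actual=N -> ctr[1]=0
Ev 2: PC=0 idx=0 pred=N actual=N -> ctr[0]=0
Ev 3: PC=0 idx=0 pred=N actual=T -> ctr[0]=1
Ev 4: PC=0 idx=0 pred=N actual=T -> ctr[0]=2
Ev 5: PC=3 idx=1 pred=N actual=N -> ctr[1]=0
Ev 6: PC=0 idx=0 pred=T actual=T -> ctr[0]=3
Ev 7: PC=3 idx=1 pred=N actual=N -> ctr[1]=0
Ev 8: PC=7 idx=1 pred=N actual=T -> ctr[1]=1
Ev 9: PC=7 idx=1 pred=N actual=N -> ctr[1]=0
Ev 10: PC=0 idx=0 pred=T actual=T -> ctr[0]=3

Answer: N N N N N T N N N T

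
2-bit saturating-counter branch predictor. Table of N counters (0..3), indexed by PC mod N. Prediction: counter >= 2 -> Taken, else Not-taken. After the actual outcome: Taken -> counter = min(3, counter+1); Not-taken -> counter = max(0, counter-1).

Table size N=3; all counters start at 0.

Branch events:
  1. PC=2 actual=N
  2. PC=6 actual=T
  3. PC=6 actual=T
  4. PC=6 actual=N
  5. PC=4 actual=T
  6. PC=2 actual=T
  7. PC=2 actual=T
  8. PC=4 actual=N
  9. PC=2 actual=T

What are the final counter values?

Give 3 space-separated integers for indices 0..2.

Ev 1: PC=2 idx=2 pred=N actual=N -> ctr[2]=0
Ev 2: PC=6 idx=0 pred=N actual=T -> ctr[0]=1
Ev 3: PC=6 idx=0 pred=N actual=T -> ctr[0]=2
Ev 4: PC=6 idx=0 pred=T actual=N -> ctr[0]=1
Ev 5: PC=4 idx=1 pred=N actual=T -> ctr[1]=1
Ev 6: PC=2 idx=2 pred=N actual=T -> ctr[2]=1
Ev 7: PC=2 idx=2 pred=N actual=T -> ctr[2]=2
Ev 8: PC=4 idx=1 pred=N actual=N -> ctr[1]=0
Ev 9: PC=2 idx=2 pred=T actual=T -> ctr[2]=3

Answer: 1 0 3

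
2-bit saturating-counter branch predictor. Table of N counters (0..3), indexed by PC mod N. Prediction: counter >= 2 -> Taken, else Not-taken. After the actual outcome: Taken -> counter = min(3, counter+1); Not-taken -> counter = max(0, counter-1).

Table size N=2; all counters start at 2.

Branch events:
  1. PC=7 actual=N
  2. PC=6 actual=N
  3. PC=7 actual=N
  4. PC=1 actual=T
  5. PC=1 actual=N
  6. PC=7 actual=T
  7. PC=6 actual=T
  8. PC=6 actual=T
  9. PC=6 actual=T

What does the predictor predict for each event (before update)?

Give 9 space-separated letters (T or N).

Ev 1: PC=7 idx=1 pred=T actual=N -> ctr[1]=1
Ev 2: PC=6 idx=0 pred=T actual=N -> ctr[0]=1
Ev 3: PC=7 idx=1 pred=N actual=N -> ctr[1]=0
Ev 4: PC=1 idx=1 pred=N actual=T -> ctr[1]=1
Ev 5: PC=1 idx=1 pred=N actual=N -> ctr[1]=0
Ev 6: PC=7 idx=1 pred=N actual=T -> ctr[1]=1
Ev 7: PC=6 idx=0 pred=N actual=T -> ctr[0]=2
Ev 8: PC=6 idx=0 pred=T actual=T -> ctr[0]=3
Ev 9: PC=6 idx=0 pred=T actual=T -> ctr[0]=3

Answer: T T N N N N N T T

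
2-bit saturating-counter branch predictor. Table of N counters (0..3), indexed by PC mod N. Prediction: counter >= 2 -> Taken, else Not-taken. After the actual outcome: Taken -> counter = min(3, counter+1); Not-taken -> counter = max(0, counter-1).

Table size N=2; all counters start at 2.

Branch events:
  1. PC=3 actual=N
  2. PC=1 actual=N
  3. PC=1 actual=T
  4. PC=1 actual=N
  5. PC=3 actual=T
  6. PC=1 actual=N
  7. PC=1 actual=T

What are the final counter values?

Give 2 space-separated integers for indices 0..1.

Answer: 2 1

Derivation:
Ev 1: PC=3 idx=1 pred=T actual=N -> ctr[1]=1
Ev 2: PC=1 idx=1 pred=N actual=N -> ctr[1]=0
Ev 3: PC=1 idx=1 pred=N actual=T -> ctr[1]=1
Ev 4: PC=1 idx=1 pred=N actual=N -> ctr[1]=0
Ev 5: PC=3 idx=1 pred=N actual=T -> ctr[1]=1
Ev 6: PC=1 idx=1 pred=N actual=N -> ctr[1]=0
Ev 7: PC=1 idx=1 pred=N actual=T -> ctr[1]=1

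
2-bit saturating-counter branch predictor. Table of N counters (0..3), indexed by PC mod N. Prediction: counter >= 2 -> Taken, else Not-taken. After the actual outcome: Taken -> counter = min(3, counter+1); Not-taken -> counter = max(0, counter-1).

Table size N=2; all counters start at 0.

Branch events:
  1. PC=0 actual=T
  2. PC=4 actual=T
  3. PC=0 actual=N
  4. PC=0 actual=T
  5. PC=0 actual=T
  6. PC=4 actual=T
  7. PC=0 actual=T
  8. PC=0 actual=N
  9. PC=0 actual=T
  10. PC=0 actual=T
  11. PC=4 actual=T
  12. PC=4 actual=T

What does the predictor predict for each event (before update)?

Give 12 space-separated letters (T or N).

Answer: N N T N T T T T T T T T

Derivation:
Ev 1: PC=0 idx=0 pred=N actual=T -> ctr[0]=1
Ev 2: PC=4 idx=0 pred=N actual=T -> ctr[0]=2
Ev 3: PC=0 idx=0 pred=T actual=N -> ctr[0]=1
Ev 4: PC=0 idx=0 pred=N actual=T -> ctr[0]=2
Ev 5: PC=0 idx=0 pred=T actual=T -> ctr[0]=3
Ev 6: PC=4 idx=0 pred=T actual=T -> ctr[0]=3
Ev 7: PC=0 idx=0 pred=T actual=T -> ctr[0]=3
Ev 8: PC=0 idx=0 pred=T actual=N -> ctr[0]=2
Ev 9: PC=0 idx=0 pred=T actual=T -> ctr[0]=3
Ev 10: PC=0 idx=0 pred=T actual=T -> ctr[0]=3
Ev 11: PC=4 idx=0 pred=T actual=T -> ctr[0]=3
Ev 12: PC=4 idx=0 pred=T actual=T -> ctr[0]=3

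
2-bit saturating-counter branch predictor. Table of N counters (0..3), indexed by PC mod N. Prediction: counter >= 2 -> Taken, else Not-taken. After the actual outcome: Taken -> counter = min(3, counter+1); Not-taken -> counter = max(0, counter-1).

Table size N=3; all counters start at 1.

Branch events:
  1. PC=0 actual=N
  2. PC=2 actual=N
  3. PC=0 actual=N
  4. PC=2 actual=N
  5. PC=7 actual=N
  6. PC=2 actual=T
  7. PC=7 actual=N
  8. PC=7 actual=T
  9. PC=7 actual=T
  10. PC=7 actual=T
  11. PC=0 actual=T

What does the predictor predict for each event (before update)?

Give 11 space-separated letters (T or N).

Answer: N N N N N N N N N T N

Derivation:
Ev 1: PC=0 idx=0 pred=N actual=N -> ctr[0]=0
Ev 2: PC=2 idx=2 pred=N actual=N -> ctr[2]=0
Ev 3: PC=0 idx=0 pred=N actual=N -> ctr[0]=0
Ev 4: PC=2 idx=2 pred=N actual=N -> ctr[2]=0
Ev 5: PC=7 idx=1 pred=N actual=N -> ctr[1]=0
Ev 6: PC=2 idx=2 pred=N actual=T -> ctr[2]=1
Ev 7: PC=7 idx=1 pred=N actual=N -> ctr[1]=0
Ev 8: PC=7 idx=1 pred=N actual=T -> ctr[1]=1
Ev 9: PC=7 idx=1 pred=N actual=T -> ctr[1]=2
Ev 10: PC=7 idx=1 pred=T actual=T -> ctr[1]=3
Ev 11: PC=0 idx=0 pred=N actual=T -> ctr[0]=1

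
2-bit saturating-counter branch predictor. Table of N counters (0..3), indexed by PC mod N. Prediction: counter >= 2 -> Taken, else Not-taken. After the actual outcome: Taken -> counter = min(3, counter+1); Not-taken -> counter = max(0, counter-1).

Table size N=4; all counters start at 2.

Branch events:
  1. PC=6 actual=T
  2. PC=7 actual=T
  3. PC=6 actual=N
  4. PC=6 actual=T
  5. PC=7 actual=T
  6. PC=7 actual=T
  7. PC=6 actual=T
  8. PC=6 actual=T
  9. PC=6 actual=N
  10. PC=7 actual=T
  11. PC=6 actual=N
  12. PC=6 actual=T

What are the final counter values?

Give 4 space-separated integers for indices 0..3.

Answer: 2 2 2 3

Derivation:
Ev 1: PC=6 idx=2 pred=T actual=T -> ctr[2]=3
Ev 2: PC=7 idx=3 pred=T actual=T -> ctr[3]=3
Ev 3: PC=6 idx=2 pred=T actual=N -> ctr[2]=2
Ev 4: PC=6 idx=2 pred=T actual=T -> ctr[2]=3
Ev 5: PC=7 idx=3 pred=T actual=T -> ctr[3]=3
Ev 6: PC=7 idx=3 pred=T actual=T -> ctr[3]=3
Ev 7: PC=6 idx=2 pred=T actual=T -> ctr[2]=3
Ev 8: PC=6 idx=2 pred=T actual=T -> ctr[2]=3
Ev 9: PC=6 idx=2 pred=T actual=N -> ctr[2]=2
Ev 10: PC=7 idx=3 pred=T actual=T -> ctr[3]=3
Ev 11: PC=6 idx=2 pred=T actual=N -> ctr[2]=1
Ev 12: PC=6 idx=2 pred=N actual=T -> ctr[2]=2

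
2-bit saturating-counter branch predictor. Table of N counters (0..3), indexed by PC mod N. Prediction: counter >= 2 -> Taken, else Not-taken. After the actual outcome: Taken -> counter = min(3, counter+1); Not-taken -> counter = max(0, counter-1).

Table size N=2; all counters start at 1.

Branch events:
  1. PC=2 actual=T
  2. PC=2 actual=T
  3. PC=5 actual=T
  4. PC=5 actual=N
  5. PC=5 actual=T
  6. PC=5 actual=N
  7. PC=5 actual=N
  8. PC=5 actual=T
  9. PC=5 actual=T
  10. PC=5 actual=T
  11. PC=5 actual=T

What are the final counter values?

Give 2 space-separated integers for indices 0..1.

Answer: 3 3

Derivation:
Ev 1: PC=2 idx=0 pred=N actual=T -> ctr[0]=2
Ev 2: PC=2 idx=0 pred=T actual=T -> ctr[0]=3
Ev 3: PC=5 idx=1 pred=N actual=T -> ctr[1]=2
Ev 4: PC=5 idx=1 pred=T actual=N -> ctr[1]=1
Ev 5: PC=5 idx=1 pred=N actual=T -> ctr[1]=2
Ev 6: PC=5 idx=1 pred=T actual=N -> ctr[1]=1
Ev 7: PC=5 idx=1 pred=N actual=N -> ctr[1]=0
Ev 8: PC=5 idx=1 pred=N actual=T -> ctr[1]=1
Ev 9: PC=5 idx=1 pred=N actual=T -> ctr[1]=2
Ev 10: PC=5 idx=1 pred=T actual=T -> ctr[1]=3
Ev 11: PC=5 idx=1 pred=T actual=T -> ctr[1]=3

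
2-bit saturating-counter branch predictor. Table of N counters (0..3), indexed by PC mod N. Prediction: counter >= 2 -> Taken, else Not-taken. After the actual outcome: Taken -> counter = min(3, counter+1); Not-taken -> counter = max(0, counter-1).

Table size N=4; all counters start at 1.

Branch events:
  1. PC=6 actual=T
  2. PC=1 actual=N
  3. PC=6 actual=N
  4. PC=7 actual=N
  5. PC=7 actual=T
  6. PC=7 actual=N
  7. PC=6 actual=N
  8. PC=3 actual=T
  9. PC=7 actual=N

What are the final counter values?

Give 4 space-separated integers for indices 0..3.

Answer: 1 0 0 0

Derivation:
Ev 1: PC=6 idx=2 pred=N actual=T -> ctr[2]=2
Ev 2: PC=1 idx=1 pred=N actual=N -> ctr[1]=0
Ev 3: PC=6 idx=2 pred=T actual=N -> ctr[2]=1
Ev 4: PC=7 idx=3 pred=N actual=N -> ctr[3]=0
Ev 5: PC=7 idx=3 pred=N actual=T -> ctr[3]=1
Ev 6: PC=7 idx=3 pred=N actual=N -> ctr[3]=0
Ev 7: PC=6 idx=2 pred=N actual=N -> ctr[2]=0
Ev 8: PC=3 idx=3 pred=N actual=T -> ctr[3]=1
Ev 9: PC=7 idx=3 pred=N actual=N -> ctr[3]=0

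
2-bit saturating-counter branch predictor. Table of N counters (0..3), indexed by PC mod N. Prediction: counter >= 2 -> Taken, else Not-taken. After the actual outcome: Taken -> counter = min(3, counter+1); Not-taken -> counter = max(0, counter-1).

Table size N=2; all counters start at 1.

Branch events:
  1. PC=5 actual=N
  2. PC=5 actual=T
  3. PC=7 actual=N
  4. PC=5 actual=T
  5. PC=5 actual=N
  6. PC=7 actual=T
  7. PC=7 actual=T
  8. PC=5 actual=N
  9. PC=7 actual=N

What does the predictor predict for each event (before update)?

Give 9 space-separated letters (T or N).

Ev 1: PC=5 idx=1 pred=N actual=N -> ctr[1]=0
Ev 2: PC=5 idx=1 pred=N actual=T -> ctr[1]=1
Ev 3: PC=7 idx=1 pred=N actual=N -> ctr[1]=0
Ev 4: PC=5 idx=1 pred=N actual=T -> ctr[1]=1
Ev 5: PC=5 idx=1 pred=N actual=N -> ctr[1]=0
Ev 6: PC=7 idx=1 pred=N actual=T -> ctr[1]=1
Ev 7: PC=7 idx=1 pred=N actual=T -> ctr[1]=2
Ev 8: PC=5 idx=1 pred=T actual=N -> ctr[1]=1
Ev 9: PC=7 idx=1 pred=N actual=N -> ctr[1]=0

Answer: N N N N N N N T N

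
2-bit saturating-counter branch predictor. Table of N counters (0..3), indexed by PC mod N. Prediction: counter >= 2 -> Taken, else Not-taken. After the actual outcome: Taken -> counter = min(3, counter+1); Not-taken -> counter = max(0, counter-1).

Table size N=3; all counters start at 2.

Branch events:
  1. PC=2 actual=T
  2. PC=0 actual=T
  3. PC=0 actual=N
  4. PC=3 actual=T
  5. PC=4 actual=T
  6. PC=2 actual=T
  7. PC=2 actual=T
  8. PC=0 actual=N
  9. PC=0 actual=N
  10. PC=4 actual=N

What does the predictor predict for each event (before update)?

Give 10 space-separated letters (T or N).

Ev 1: PC=2 idx=2 pred=T actual=T -> ctr[2]=3
Ev 2: PC=0 idx=0 pred=T actual=T -> ctr[0]=3
Ev 3: PC=0 idx=0 pred=T actual=N -> ctr[0]=2
Ev 4: PC=3 idx=0 pred=T actual=T -> ctr[0]=3
Ev 5: PC=4 idx=1 pred=T actual=T -> ctr[1]=3
Ev 6: PC=2 idx=2 pred=T actual=T -> ctr[2]=3
Ev 7: PC=2 idx=2 pred=T actual=T -> ctr[2]=3
Ev 8: PC=0 idx=0 pred=T actual=N -> ctr[0]=2
Ev 9: PC=0 idx=0 pred=T actual=N -> ctr[0]=1
Ev 10: PC=4 idx=1 pred=T actual=N -> ctr[1]=2

Answer: T T T T T T T T T T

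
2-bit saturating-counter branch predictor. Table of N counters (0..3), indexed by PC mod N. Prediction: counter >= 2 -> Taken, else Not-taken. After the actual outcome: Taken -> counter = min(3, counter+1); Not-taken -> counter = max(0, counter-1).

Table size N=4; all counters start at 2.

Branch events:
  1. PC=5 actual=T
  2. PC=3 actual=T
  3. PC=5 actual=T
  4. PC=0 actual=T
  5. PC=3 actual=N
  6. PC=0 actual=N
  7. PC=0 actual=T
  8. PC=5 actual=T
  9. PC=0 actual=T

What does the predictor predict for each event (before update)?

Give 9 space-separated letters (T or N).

Ev 1: PC=5 idx=1 pred=T actual=T -> ctr[1]=3
Ev 2: PC=3 idx=3 pred=T actual=T -> ctr[3]=3
Ev 3: PC=5 idx=1 pred=T actual=T -> ctr[1]=3
Ev 4: PC=0 idx=0 pred=T actual=T -> ctr[0]=3
Ev 5: PC=3 idx=3 pred=T actual=N -> ctr[3]=2
Ev 6: PC=0 idx=0 pred=T actual=N -> ctr[0]=2
Ev 7: PC=0 idx=0 pred=T actual=T -> ctr[0]=3
Ev 8: PC=5 idx=1 pred=T actual=T -> ctr[1]=3
Ev 9: PC=0 idx=0 pred=T actual=T -> ctr[0]=3

Answer: T T T T T T T T T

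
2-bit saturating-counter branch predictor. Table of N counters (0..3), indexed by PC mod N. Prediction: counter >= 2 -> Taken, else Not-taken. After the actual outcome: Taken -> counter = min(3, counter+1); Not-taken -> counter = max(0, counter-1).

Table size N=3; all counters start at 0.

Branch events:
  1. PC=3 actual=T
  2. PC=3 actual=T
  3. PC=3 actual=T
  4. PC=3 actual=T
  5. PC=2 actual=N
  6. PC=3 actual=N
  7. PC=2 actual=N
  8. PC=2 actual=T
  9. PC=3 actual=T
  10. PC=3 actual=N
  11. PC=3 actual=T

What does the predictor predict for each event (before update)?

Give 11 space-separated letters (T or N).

Answer: N N T T N T N N T T T

Derivation:
Ev 1: PC=3 idx=0 pred=N actual=T -> ctr[0]=1
Ev 2: PC=3 idx=0 pred=N actual=T -> ctr[0]=2
Ev 3: PC=3 idx=0 pred=T actual=T -> ctr[0]=3
Ev 4: PC=3 idx=0 pred=T actual=T -> ctr[0]=3
Ev 5: PC=2 idx=2 pred=N actual=N -> ctr[2]=0
Ev 6: PC=3 idx=0 pred=T actual=N -> ctr[0]=2
Ev 7: PC=2 idx=2 pred=N actual=N -> ctr[2]=0
Ev 8: PC=2 idx=2 pred=N actual=T -> ctr[2]=1
Ev 9: PC=3 idx=0 pred=T actual=T -> ctr[0]=3
Ev 10: PC=3 idx=0 pred=T actual=N -> ctr[0]=2
Ev 11: PC=3 idx=0 pred=T actual=T -> ctr[0]=3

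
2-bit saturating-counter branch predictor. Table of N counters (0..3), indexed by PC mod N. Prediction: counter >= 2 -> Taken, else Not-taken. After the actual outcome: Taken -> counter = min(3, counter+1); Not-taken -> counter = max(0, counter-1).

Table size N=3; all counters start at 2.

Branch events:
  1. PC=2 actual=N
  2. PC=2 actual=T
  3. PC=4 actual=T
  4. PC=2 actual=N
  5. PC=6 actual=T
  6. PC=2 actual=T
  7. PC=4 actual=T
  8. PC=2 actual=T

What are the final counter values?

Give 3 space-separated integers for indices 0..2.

Ev 1: PC=2 idx=2 pred=T actual=N -> ctr[2]=1
Ev 2: PC=2 idx=2 pred=N actual=T -> ctr[2]=2
Ev 3: PC=4 idx=1 pred=T actual=T -> ctr[1]=3
Ev 4: PC=2 idx=2 pred=T actual=N -> ctr[2]=1
Ev 5: PC=6 idx=0 pred=T actual=T -> ctr[0]=3
Ev 6: PC=2 idx=2 pred=N actual=T -> ctr[2]=2
Ev 7: PC=4 idx=1 pred=T actual=T -> ctr[1]=3
Ev 8: PC=2 idx=2 pred=T actual=T -> ctr[2]=3

Answer: 3 3 3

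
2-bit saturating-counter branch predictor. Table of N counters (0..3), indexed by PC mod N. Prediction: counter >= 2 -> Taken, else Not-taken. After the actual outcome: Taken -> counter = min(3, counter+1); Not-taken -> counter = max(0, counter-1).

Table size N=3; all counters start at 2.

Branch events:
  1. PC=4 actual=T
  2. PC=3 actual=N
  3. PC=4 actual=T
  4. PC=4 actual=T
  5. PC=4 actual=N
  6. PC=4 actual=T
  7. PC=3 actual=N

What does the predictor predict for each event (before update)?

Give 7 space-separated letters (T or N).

Ev 1: PC=4 idx=1 pred=T actual=T -> ctr[1]=3
Ev 2: PC=3 idx=0 pred=T actual=N -> ctr[0]=1
Ev 3: PC=4 idx=1 pred=T actual=T -> ctr[1]=3
Ev 4: PC=4 idx=1 pred=T actual=T -> ctr[1]=3
Ev 5: PC=4 idx=1 pred=T actual=N -> ctr[1]=2
Ev 6: PC=4 idx=1 pred=T actual=T -> ctr[1]=3
Ev 7: PC=3 idx=0 pred=N actual=N -> ctr[0]=0

Answer: T T T T T T N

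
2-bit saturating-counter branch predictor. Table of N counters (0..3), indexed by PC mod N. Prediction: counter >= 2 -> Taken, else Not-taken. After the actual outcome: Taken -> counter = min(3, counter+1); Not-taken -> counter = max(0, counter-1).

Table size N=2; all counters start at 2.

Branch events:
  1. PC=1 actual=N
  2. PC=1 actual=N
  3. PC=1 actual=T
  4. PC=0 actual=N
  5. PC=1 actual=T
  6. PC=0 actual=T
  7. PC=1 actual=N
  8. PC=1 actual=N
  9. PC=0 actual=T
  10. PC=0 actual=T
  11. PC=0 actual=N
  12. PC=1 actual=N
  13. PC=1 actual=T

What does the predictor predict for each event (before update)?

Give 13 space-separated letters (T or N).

Answer: T N N T N N T N T T T N N

Derivation:
Ev 1: PC=1 idx=1 pred=T actual=N -> ctr[1]=1
Ev 2: PC=1 idx=1 pred=N actual=N -> ctr[1]=0
Ev 3: PC=1 idx=1 pred=N actual=T -> ctr[1]=1
Ev 4: PC=0 idx=0 pred=T actual=N -> ctr[0]=1
Ev 5: PC=1 idx=1 pred=N actual=T -> ctr[1]=2
Ev 6: PC=0 idx=0 pred=N actual=T -> ctr[0]=2
Ev 7: PC=1 idx=1 pred=T actual=N -> ctr[1]=1
Ev 8: PC=1 idx=1 pred=N actual=N -> ctr[1]=0
Ev 9: PC=0 idx=0 pred=T actual=T -> ctr[0]=3
Ev 10: PC=0 idx=0 pred=T actual=T -> ctr[0]=3
Ev 11: PC=0 idx=0 pred=T actual=N -> ctr[0]=2
Ev 12: PC=1 idx=1 pred=N actual=N -> ctr[1]=0
Ev 13: PC=1 idx=1 pred=N actual=T -> ctr[1]=1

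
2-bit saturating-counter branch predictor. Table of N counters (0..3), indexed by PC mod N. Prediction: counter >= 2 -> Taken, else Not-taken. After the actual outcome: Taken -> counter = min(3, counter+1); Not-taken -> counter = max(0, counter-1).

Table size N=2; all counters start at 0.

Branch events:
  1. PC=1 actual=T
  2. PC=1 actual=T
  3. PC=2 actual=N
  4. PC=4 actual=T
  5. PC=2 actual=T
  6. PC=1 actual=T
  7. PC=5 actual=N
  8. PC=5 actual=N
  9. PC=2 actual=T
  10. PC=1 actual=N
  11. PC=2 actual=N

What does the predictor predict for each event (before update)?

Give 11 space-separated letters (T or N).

Ev 1: PC=1 idx=1 pred=N actual=T -> ctr[1]=1
Ev 2: PC=1 idx=1 pred=N actual=T -> ctr[1]=2
Ev 3: PC=2 idx=0 pred=N actual=N -> ctr[0]=0
Ev 4: PC=4 idx=0 pred=N actual=T -> ctr[0]=1
Ev 5: PC=2 idx=0 pred=N actual=T -> ctr[0]=2
Ev 6: PC=1 idx=1 pred=T actual=T -> ctr[1]=3
Ev 7: PC=5 idx=1 pred=T actual=N -> ctr[1]=2
Ev 8: PC=5 idx=1 pred=T actual=N -> ctr[1]=1
Ev 9: PC=2 idx=0 pred=T actual=T -> ctr[0]=3
Ev 10: PC=1 idx=1 pred=N actual=N -> ctr[1]=0
Ev 11: PC=2 idx=0 pred=T actual=N -> ctr[0]=2

Answer: N N N N N T T T T N T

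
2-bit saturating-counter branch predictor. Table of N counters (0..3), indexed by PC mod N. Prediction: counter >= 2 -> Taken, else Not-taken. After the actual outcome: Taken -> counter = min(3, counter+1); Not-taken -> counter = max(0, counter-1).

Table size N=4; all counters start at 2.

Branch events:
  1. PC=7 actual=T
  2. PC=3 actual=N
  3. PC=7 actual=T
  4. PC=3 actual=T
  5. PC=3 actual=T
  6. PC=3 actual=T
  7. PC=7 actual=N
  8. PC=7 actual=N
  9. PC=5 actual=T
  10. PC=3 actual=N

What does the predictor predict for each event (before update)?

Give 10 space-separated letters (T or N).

Ev 1: PC=7 idx=3 pred=T actual=T -> ctr[3]=3
Ev 2: PC=3 idx=3 pred=T actual=N -> ctr[3]=2
Ev 3: PC=7 idx=3 pred=T actual=T -> ctr[3]=3
Ev 4: PC=3 idx=3 pred=T actual=T -> ctr[3]=3
Ev 5: PC=3 idx=3 pred=T actual=T -> ctr[3]=3
Ev 6: PC=3 idx=3 pred=T actual=T -> ctr[3]=3
Ev 7: PC=7 idx=3 pred=T actual=N -> ctr[3]=2
Ev 8: PC=7 idx=3 pred=T actual=N -> ctr[3]=1
Ev 9: PC=5 idx=1 pred=T actual=T -> ctr[1]=3
Ev 10: PC=3 idx=3 pred=N actual=N -> ctr[3]=0

Answer: T T T T T T T T T N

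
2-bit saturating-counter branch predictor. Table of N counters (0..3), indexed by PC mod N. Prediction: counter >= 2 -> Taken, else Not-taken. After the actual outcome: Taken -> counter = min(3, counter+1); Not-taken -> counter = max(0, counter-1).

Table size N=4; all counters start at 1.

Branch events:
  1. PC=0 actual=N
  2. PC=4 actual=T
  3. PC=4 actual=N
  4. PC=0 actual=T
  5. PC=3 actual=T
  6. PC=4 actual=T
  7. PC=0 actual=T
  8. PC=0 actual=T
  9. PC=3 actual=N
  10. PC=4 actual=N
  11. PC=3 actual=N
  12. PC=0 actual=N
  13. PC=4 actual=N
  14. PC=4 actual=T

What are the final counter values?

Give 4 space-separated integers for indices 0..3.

Ev 1: PC=0 idx=0 pred=N actual=N -> ctr[0]=0
Ev 2: PC=4 idx=0 pred=N actual=T -> ctr[0]=1
Ev 3: PC=4 idx=0 pred=N actual=N -> ctr[0]=0
Ev 4: PC=0 idx=0 pred=N actual=T -> ctr[0]=1
Ev 5: PC=3 idx=3 pred=N actual=T -> ctr[3]=2
Ev 6: PC=4 idx=0 pred=N actual=T -> ctr[0]=2
Ev 7: PC=0 idx=0 pred=T actual=T -> ctr[0]=3
Ev 8: PC=0 idx=0 pred=T actual=T -> ctr[0]=3
Ev 9: PC=3 idx=3 pred=T actual=N -> ctr[3]=1
Ev 10: PC=4 idx=0 pred=T actual=N -> ctr[0]=2
Ev 11: PC=3 idx=3 pred=N actual=N -> ctr[3]=0
Ev 12: PC=0 idx=0 pred=T actual=N -> ctr[0]=1
Ev 13: PC=4 idx=0 pred=N actual=N -> ctr[0]=0
Ev 14: PC=4 idx=0 pred=N actual=T -> ctr[0]=1

Answer: 1 1 1 0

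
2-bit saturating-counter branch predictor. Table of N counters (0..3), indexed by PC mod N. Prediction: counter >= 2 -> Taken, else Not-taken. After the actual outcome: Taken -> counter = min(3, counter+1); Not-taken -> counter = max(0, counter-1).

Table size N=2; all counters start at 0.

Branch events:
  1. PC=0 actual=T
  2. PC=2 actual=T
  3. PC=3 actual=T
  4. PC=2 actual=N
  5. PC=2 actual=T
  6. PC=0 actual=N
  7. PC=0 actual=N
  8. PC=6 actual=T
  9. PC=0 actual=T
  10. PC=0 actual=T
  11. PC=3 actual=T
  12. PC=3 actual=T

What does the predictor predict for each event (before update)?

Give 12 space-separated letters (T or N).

Answer: N N N T N T N N N T N T

Derivation:
Ev 1: PC=0 idx=0 pred=N actual=T -> ctr[0]=1
Ev 2: PC=2 idx=0 pred=N actual=T -> ctr[0]=2
Ev 3: PC=3 idx=1 pred=N actual=T -> ctr[1]=1
Ev 4: PC=2 idx=0 pred=T actual=N -> ctr[0]=1
Ev 5: PC=2 idx=0 pred=N actual=T -> ctr[0]=2
Ev 6: PC=0 idx=0 pred=T actual=N -> ctr[0]=1
Ev 7: PC=0 idx=0 pred=N actual=N -> ctr[0]=0
Ev 8: PC=6 idx=0 pred=N actual=T -> ctr[0]=1
Ev 9: PC=0 idx=0 pred=N actual=T -> ctr[0]=2
Ev 10: PC=0 idx=0 pred=T actual=T -> ctr[0]=3
Ev 11: PC=3 idx=1 pred=N actual=T -> ctr[1]=2
Ev 12: PC=3 idx=1 pred=T actual=T -> ctr[1]=3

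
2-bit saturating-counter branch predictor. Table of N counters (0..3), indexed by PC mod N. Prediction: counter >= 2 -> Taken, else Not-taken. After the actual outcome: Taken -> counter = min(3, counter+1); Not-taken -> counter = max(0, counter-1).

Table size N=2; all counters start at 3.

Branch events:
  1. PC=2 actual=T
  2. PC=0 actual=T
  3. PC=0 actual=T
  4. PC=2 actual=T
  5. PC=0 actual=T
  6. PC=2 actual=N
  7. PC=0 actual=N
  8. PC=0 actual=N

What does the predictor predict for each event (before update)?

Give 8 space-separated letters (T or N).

Answer: T T T T T T T N

Derivation:
Ev 1: PC=2 idx=0 pred=T actual=T -> ctr[0]=3
Ev 2: PC=0 idx=0 pred=T actual=T -> ctr[0]=3
Ev 3: PC=0 idx=0 pred=T actual=T -> ctr[0]=3
Ev 4: PC=2 idx=0 pred=T actual=T -> ctr[0]=3
Ev 5: PC=0 idx=0 pred=T actual=T -> ctr[0]=3
Ev 6: PC=2 idx=0 pred=T actual=N -> ctr[0]=2
Ev 7: PC=0 idx=0 pred=T actual=N -> ctr[0]=1
Ev 8: PC=0 idx=0 pred=N actual=N -> ctr[0]=0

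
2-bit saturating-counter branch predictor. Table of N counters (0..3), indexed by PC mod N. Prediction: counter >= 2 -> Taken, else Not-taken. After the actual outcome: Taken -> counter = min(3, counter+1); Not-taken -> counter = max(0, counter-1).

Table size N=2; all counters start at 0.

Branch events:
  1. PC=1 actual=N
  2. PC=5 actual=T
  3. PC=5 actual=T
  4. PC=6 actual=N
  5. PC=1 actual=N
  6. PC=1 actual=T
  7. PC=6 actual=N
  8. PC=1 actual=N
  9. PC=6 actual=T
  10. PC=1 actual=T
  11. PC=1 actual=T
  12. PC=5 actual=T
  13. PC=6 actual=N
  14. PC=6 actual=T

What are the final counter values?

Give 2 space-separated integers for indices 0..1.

Ev 1: PC=1 idx=1 pred=N actual=N -> ctr[1]=0
Ev 2: PC=5 idx=1 pred=N actual=T -> ctr[1]=1
Ev 3: PC=5 idx=1 pred=N actual=T -> ctr[1]=2
Ev 4: PC=6 idx=0 pred=N actual=N -> ctr[0]=0
Ev 5: PC=1 idx=1 pred=T actual=N -> ctr[1]=1
Ev 6: PC=1 idx=1 pred=N actual=T -> ctr[1]=2
Ev 7: PC=6 idx=0 pred=N actual=N -> ctr[0]=0
Ev 8: PC=1 idx=1 pred=T actual=N -> ctr[1]=1
Ev 9: PC=6 idx=0 pred=N actual=T -> ctr[0]=1
Ev 10: PC=1 idx=1 pred=N actual=T -> ctr[1]=2
Ev 11: PC=1 idx=1 pred=T actual=T -> ctr[1]=3
Ev 12: PC=5 idx=1 pred=T actual=T -> ctr[1]=3
Ev 13: PC=6 idx=0 pred=N actual=N -> ctr[0]=0
Ev 14: PC=6 idx=0 pred=N actual=T -> ctr[0]=1

Answer: 1 3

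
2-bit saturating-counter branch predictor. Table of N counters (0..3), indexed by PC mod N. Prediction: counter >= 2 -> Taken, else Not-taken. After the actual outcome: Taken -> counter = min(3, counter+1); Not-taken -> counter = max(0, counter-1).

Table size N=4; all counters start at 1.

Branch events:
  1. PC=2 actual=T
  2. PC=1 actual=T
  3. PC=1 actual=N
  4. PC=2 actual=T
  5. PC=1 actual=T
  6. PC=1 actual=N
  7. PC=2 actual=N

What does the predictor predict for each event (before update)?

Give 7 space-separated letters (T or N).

Answer: N N T T N T T

Derivation:
Ev 1: PC=2 idx=2 pred=N actual=T -> ctr[2]=2
Ev 2: PC=1 idx=1 pred=N actual=T -> ctr[1]=2
Ev 3: PC=1 idx=1 pred=T actual=N -> ctr[1]=1
Ev 4: PC=2 idx=2 pred=T actual=T -> ctr[2]=3
Ev 5: PC=1 idx=1 pred=N actual=T -> ctr[1]=2
Ev 6: PC=1 idx=1 pred=T actual=N -> ctr[1]=1
Ev 7: PC=2 idx=2 pred=T actual=N -> ctr[2]=2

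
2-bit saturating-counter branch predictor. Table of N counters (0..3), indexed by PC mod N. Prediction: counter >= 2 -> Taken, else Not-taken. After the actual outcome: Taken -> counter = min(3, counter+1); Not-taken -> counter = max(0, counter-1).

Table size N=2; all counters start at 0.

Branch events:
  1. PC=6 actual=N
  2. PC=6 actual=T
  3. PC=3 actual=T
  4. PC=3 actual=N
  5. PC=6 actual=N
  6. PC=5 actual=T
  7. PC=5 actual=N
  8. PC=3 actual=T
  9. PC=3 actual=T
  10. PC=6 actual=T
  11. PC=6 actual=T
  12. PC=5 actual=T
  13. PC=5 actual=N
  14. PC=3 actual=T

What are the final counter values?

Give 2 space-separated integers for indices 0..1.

Answer: 2 3

Derivation:
Ev 1: PC=6 idx=0 pred=N actual=N -> ctr[0]=0
Ev 2: PC=6 idx=0 pred=N actual=T -> ctr[0]=1
Ev 3: PC=3 idx=1 pred=N actual=T -> ctr[1]=1
Ev 4: PC=3 idx=1 pred=N actual=N -> ctr[1]=0
Ev 5: PC=6 idx=0 pred=N actual=N -> ctr[0]=0
Ev 6: PC=5 idx=1 pred=N actual=T -> ctr[1]=1
Ev 7: PC=5 idx=1 pred=N actual=N -> ctr[1]=0
Ev 8: PC=3 idx=1 pred=N actual=T -> ctr[1]=1
Ev 9: PC=3 idx=1 pred=N actual=T -> ctr[1]=2
Ev 10: PC=6 idx=0 pred=N actual=T -> ctr[0]=1
Ev 11: PC=6 idx=0 pred=N actual=T -> ctr[0]=2
Ev 12: PC=5 idx=1 pred=T actual=T -> ctr[1]=3
Ev 13: PC=5 idx=1 pred=T actual=N -> ctr[1]=2
Ev 14: PC=3 idx=1 pred=T actual=T -> ctr[1]=3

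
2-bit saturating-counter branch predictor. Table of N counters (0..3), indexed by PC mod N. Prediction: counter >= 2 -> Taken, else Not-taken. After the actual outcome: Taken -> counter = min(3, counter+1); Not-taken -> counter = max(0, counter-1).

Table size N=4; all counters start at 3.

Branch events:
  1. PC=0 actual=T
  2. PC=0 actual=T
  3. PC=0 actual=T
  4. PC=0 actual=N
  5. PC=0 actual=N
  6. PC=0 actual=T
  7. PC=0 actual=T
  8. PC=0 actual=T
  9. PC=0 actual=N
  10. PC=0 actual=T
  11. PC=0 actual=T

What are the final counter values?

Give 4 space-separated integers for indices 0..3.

Ev 1: PC=0 idx=0 pred=T actual=T -> ctr[0]=3
Ev 2: PC=0 idx=0 pred=T actual=T -> ctr[0]=3
Ev 3: PC=0 idx=0 pred=T actual=T -> ctr[0]=3
Ev 4: PC=0 idx=0 pred=T actual=N -> ctr[0]=2
Ev 5: PC=0 idx=0 pred=T actual=N -> ctr[0]=1
Ev 6: PC=0 idx=0 pred=N actual=T -> ctr[0]=2
Ev 7: PC=0 idx=0 pred=T actual=T -> ctr[0]=3
Ev 8: PC=0 idx=0 pred=T actual=T -> ctr[0]=3
Ev 9: PC=0 idx=0 pred=T actual=N -> ctr[0]=2
Ev 10: PC=0 idx=0 pred=T actual=T -> ctr[0]=3
Ev 11: PC=0 idx=0 pred=T actual=T -> ctr[0]=3

Answer: 3 3 3 3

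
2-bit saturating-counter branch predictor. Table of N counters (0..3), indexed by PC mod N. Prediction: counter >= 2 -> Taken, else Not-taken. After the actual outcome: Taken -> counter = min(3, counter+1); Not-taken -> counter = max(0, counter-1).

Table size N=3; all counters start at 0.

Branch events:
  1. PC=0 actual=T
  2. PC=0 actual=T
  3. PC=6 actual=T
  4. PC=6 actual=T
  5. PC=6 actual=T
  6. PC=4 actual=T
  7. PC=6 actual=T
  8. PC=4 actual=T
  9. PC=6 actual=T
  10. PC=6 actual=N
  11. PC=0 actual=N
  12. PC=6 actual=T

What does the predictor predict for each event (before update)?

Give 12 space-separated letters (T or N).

Ev 1: PC=0 idx=0 pred=N actual=T -> ctr[0]=1
Ev 2: PC=0 idx=0 pred=N actual=T -> ctr[0]=2
Ev 3: PC=6 idx=0 pred=T actual=T -> ctr[0]=3
Ev 4: PC=6 idx=0 pred=T actual=T -> ctr[0]=3
Ev 5: PC=6 idx=0 pred=T actual=T -> ctr[0]=3
Ev 6: PC=4 idx=1 pred=N actual=T -> ctr[1]=1
Ev 7: PC=6 idx=0 pred=T actual=T -> ctr[0]=3
Ev 8: PC=4 idx=1 pred=N actual=T -> ctr[1]=2
Ev 9: PC=6 idx=0 pred=T actual=T -> ctr[0]=3
Ev 10: PC=6 idx=0 pred=T actual=N -> ctr[0]=2
Ev 11: PC=0 idx=0 pred=T actual=N -> ctr[0]=1
Ev 12: PC=6 idx=0 pred=N actual=T -> ctr[0]=2

Answer: N N T T T N T N T T T N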